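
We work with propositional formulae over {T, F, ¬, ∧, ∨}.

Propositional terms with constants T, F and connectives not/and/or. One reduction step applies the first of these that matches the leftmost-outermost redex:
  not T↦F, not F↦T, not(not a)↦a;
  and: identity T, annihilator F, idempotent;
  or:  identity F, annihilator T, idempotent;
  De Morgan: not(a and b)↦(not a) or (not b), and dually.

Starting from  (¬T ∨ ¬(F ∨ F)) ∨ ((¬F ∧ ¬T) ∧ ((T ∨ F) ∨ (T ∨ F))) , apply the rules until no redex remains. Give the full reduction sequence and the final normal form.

  start: (¬T ∨ ¬(F ∨ F)) ∨ ((¬F ∧ ¬T) ∧ ((T ∨ F) ∨ (T ∨ F)))
  [1] (F ∨ ¬(F ∨ F)) ∨ ((¬F ∧ ¬T) ∧ ((T ∨ F) ∨ (T ∨ F)))
  [2] ¬(F ∨ F) ∨ ((¬F ∧ ¬T) ∧ ((T ∨ F) ∨ (T ∨ F)))
  [3] (¬F ∧ ¬F) ∨ ((¬F ∧ ¬T) ∧ ((T ∨ F) ∨ (T ∨ F)))
  [4] ¬F ∨ ((¬F ∧ ¬T) ∧ ((T ∨ F) ∨ (T ∨ F)))
  [5] T ∨ ((¬F ∧ ¬T) ∧ ((T ∨ F) ∨ (T ∨ F)))
  [6] T

Answer: normal form = T  (in 6 steps)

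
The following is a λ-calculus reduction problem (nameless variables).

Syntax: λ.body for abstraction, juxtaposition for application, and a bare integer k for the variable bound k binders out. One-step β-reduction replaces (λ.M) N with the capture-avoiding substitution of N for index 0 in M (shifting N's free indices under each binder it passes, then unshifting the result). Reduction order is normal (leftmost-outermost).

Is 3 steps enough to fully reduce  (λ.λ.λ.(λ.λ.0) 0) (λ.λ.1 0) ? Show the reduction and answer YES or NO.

  start: (λ.λ.λ.(λ.λ.0) 0) (λ.λ.1 0)
  →1  λ.λ.(λ.λ.0) 0
  →2  λ.λ.λ.0

Answer: YES — reaches normal form λ.λ.λ.0 in 2 ≤ 3 steps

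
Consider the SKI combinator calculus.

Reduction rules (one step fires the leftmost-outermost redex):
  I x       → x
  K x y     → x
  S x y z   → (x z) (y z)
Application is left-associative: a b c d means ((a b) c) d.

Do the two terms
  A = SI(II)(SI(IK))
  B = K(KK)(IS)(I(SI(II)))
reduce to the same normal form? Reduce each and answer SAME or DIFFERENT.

Term A:
  start: SI(II)(SI(IK))
  →1  I(SI(IK))(II(SI(IK)))
  →2  SI(IK)(II(SI(IK)))
  →3  I(II(SI(IK)))(IK(II(SI(IK))))
  →4  II(SI(IK))(IK(II(SI(IK))))
  →5  I(SI(IK))(IK(II(SI(IK))))
  →6  SI(IK)(IK(II(SI(IK))))
  →7  I(IK(II(SI(IK))))(IK(IK(II(SI(IK)))))
  →8  IK(II(SI(IK)))(IK(IK(II(SI(IK)))))
  →9  K(II(SI(IK)))(IK(IK(II(SI(IK)))))
  →10  II(SI(IK))
  →11  I(SI(IK))
  →12  SI(IK)
  →13  SIK

Term B:
  start: K(KK)(IS)(I(SI(II)))
  →1  KK(I(SI(II)))
  →2  K

Answer: DIFFERENT — A ⇓ SIK, B ⇓ K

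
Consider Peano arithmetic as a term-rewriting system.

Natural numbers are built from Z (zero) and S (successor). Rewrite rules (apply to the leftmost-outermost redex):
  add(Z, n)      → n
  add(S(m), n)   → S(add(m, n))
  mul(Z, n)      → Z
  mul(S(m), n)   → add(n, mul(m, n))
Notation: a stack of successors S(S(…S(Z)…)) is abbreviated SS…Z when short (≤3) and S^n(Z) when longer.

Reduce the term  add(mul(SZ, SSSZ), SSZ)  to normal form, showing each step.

  start: add(mul(SZ, SSSZ), SSZ)
  [1] add(add(SSSZ, mul(Z, SSSZ)), SSZ)
  [2] add(S(add(SSZ, mul(Z, SSSZ))), SSZ)
  [3] S(add(add(SSZ, mul(Z, SSSZ)), SSZ))
  [4] S(add(S(add(SZ, mul(Z, SSSZ))), SSZ))
  [5] S(S(add(add(SZ, mul(Z, SSSZ)), SSZ)))
  [6] S(S(add(S(add(Z, mul(Z, SSSZ))), SSZ)))
  [7] S(S(S(add(add(Z, mul(Z, SSSZ)), SSZ))))
  [8] S(S(S(add(mul(Z, SSSZ), SSZ))))
  [9] S(S(S(add(Z, SSZ))))
  [10] S^5(Z)

Answer: normal form = S^5(Z)  (in 10 steps)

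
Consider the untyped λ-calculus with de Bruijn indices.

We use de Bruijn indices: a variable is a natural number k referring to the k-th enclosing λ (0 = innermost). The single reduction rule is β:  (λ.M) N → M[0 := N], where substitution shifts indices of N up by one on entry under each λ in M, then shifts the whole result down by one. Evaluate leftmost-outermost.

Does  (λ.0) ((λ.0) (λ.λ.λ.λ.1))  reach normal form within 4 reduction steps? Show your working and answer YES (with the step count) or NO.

Answer: YES — reaches normal form λ.λ.λ.λ.1 in 2 ≤ 4 steps

Derivation:
  start: (λ.0) ((λ.0) (λ.λ.λ.λ.1))
  step 1: (λ.0) (λ.λ.λ.λ.1)
  step 2: λ.λ.λ.λ.1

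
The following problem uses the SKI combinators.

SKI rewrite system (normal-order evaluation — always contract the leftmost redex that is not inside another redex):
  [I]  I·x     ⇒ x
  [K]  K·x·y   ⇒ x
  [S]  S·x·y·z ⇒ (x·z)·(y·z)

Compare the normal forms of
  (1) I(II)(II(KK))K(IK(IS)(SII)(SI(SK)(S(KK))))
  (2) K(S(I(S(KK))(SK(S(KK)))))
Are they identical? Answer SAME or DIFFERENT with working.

Term A:
  start: I(II)(II(KK))K(IK(IS)(SII)(SI(SK)(S(KK))))
  step 1: II(II(KK))K(IK(IS)(SII)(SI(SK)(S(KK))))
  step 2: I(II(KK))K(IK(IS)(SII)(SI(SK)(S(KK))))
  step 3: II(KK)K(IK(IS)(SII)(SI(SK)(S(KK))))
  step 4: I(KK)K(IK(IS)(SII)(SI(SK)(S(KK))))
  step 5: KKK(IK(IS)(SII)(SI(SK)(S(KK))))
  step 6: K(IK(IS)(SII)(SI(SK)(S(KK))))
  step 7: K(K(IS)(SII)(SI(SK)(S(KK))))
  step 8: K(IS(SI(SK)(S(KK))))
  step 9: K(S(SI(SK)(S(KK))))
  step 10: K(S(I(S(KK))(SK(S(KK)))))
  step 11: K(S(S(KK)(SK(S(KK)))))

Term B:
  start: K(S(I(S(KK))(SK(S(KK)))))
  step 1: K(S(S(KK)(SK(S(KK)))))

Answer: SAME — A ⇓ K(S(S(KK)(SK(S(KK))))), B ⇓ K(S(S(KK)(SK(S(KK)))))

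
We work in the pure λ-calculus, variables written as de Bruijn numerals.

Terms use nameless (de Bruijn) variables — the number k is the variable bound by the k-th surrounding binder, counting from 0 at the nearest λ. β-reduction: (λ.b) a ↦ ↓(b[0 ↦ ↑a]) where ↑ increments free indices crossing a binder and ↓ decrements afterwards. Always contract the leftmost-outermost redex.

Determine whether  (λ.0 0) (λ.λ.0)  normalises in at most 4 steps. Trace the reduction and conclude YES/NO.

Answer: YES — reaches normal form λ.0 in 2 ≤ 4 steps

Working:
  start: (λ.0 0) (λ.λ.0)
  [1] (λ.λ.0) (λ.λ.0)
  [2] λ.0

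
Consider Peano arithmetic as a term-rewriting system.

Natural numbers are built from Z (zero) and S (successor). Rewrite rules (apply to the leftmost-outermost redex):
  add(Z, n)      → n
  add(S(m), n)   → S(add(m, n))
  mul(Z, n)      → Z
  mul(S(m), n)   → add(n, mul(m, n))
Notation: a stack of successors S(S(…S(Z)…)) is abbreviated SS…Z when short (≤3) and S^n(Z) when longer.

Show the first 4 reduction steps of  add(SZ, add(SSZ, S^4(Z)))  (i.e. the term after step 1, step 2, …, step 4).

Answer: after 4 steps: S(S(S(add(Z, S^4(Z)))))

Derivation:
  start: add(SZ, add(SSZ, S^4(Z)))
  →1  S(add(Z, add(SSZ, S^4(Z))))
  →2  S(add(SSZ, S^4(Z)))
  →3  S(S(add(SZ, S^4(Z))))
  →4  S(S(S(add(Z, S^4(Z)))))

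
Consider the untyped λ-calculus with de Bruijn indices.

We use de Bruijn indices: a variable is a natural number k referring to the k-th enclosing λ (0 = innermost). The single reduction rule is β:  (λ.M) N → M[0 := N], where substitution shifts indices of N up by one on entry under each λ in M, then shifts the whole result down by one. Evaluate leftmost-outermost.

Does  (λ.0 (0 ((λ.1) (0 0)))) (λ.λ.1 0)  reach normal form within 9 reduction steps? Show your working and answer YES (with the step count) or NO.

  start: (λ.0 (0 ((λ.1) (0 0)))) (λ.λ.1 0)
  step 1: (λ.λ.1 0) ((λ.λ.1 0) ((λ.λ.λ.1 0) ((λ.λ.1 0) (λ.λ.1 0))))
  step 2: λ.(λ.λ.1 0) ((λ.λ.λ.1 0) ((λ.λ.1 0) (λ.λ.1 0))) 0
  step 3: λ.(λ.(λ.λ.λ.1 0) ((λ.λ.1 0) (λ.λ.1 0)) 0) 0
  step 4: λ.(λ.λ.λ.1 0) ((λ.λ.1 0) (λ.λ.1 0)) 0
  step 5: λ.(λ.λ.1 0) 0
  step 6: λ.λ.1 0

Answer: YES — reaches normal form λ.λ.1 0 in 6 ≤ 9 steps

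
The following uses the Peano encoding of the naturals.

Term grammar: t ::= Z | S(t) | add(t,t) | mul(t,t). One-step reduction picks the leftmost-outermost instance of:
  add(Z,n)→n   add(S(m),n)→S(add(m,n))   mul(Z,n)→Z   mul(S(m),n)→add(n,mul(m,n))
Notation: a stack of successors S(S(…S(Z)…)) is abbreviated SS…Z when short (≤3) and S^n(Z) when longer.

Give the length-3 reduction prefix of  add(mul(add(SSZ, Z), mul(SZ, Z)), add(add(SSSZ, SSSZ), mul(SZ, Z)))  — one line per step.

  start: add(mul(add(SSZ, Z), mul(SZ, Z)), add(add(SSSZ, SSSZ), mul(SZ, Z)))
  [1] add(mul(S(add(SZ, Z)), mul(SZ, Z)), add(add(SSSZ, SSSZ), mul(SZ, Z)))
  [2] add(add(mul(SZ, Z), mul(add(SZ, Z), mul(SZ, Z))), add(add(SSSZ, SSSZ), mul(SZ, Z)))
  [3] add(add(add(Z, mul(Z, Z)), mul(add(SZ, Z), mul(SZ, Z))), add(add(SSSZ, SSSZ), mul(SZ, Z)))

Answer: after 3 steps: add(add(add(Z, mul(Z, Z)), mul(add(SZ, Z), mul(SZ, Z))), add(add(SSSZ, SSSZ), mul(SZ, Z)))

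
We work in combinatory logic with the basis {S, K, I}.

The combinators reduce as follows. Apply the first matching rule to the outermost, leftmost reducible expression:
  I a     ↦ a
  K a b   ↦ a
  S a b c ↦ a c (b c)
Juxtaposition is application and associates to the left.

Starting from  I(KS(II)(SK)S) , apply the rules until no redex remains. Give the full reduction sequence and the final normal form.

Answer: normal form = S(SK)S  (in 2 steps)

Working:
  start: I(KS(II)(SK)S)
  step 1: KS(II)(SK)S
  step 2: S(SK)S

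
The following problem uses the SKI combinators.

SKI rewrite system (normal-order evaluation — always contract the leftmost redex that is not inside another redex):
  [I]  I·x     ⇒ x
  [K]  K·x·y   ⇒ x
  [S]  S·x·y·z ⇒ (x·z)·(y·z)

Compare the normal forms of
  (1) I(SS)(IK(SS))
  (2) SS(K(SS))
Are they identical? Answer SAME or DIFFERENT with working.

Answer: SAME — A ⇓ SS(K(SS)), B ⇓ SS(K(SS))

Reduction:
Term A:
  start: I(SS)(IK(SS))
  [1] SS(IK(SS))
  [2] SS(K(SS))

Term B:
  start: SS(K(SS))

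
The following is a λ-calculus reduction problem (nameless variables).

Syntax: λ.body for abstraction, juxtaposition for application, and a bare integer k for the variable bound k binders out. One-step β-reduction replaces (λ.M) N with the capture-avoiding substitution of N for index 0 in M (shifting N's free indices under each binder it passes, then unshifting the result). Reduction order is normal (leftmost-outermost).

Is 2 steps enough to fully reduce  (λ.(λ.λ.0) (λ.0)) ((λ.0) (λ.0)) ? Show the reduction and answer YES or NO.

  start: (λ.(λ.λ.0) (λ.0)) ((λ.0) (λ.0))
  →1  (λ.λ.0) (λ.0)
  →2  λ.0

Answer: YES — reaches normal form λ.0 in 2 ≤ 2 steps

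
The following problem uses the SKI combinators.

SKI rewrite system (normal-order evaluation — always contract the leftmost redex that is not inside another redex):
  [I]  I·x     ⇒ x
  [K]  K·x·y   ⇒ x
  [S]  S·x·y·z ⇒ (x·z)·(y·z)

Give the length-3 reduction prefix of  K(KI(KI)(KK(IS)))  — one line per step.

  start: K(KI(KI)(KK(IS)))
  step 1: K(I(KK(IS)))
  step 2: K(KK(IS))
  step 3: KK

Answer: after 3 steps: KK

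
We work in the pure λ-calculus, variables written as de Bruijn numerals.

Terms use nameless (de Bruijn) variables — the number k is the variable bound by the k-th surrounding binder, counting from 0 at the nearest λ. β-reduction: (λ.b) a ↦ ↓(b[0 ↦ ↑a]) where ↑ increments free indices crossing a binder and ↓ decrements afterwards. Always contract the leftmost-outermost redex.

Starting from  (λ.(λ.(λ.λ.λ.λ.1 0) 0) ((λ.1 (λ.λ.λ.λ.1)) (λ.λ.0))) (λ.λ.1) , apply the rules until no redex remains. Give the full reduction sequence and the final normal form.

  start: (λ.(λ.(λ.λ.λ.λ.1 0) 0) ((λ.1 (λ.λ.λ.λ.1)) (λ.λ.0))) (λ.λ.1)
  [1] (λ.(λ.λ.λ.λ.1 0) 0) ((λ.(λ.λ.1) (λ.λ.λ.λ.1)) (λ.λ.0))
  [2] (λ.λ.λ.λ.1 0) ((λ.(λ.λ.1) (λ.λ.λ.λ.1)) (λ.λ.0))
  [3] λ.λ.λ.1 0

Answer: normal form = λ.λ.λ.1 0  (in 3 steps)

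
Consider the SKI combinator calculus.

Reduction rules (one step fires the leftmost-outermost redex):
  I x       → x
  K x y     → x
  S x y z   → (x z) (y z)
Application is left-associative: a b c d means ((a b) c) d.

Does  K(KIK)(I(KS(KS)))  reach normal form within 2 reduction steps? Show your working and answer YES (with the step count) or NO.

  start: K(KIK)(I(KS(KS)))
  [1] KIK
  [2] I

Answer: YES — reaches normal form I in 2 ≤ 2 steps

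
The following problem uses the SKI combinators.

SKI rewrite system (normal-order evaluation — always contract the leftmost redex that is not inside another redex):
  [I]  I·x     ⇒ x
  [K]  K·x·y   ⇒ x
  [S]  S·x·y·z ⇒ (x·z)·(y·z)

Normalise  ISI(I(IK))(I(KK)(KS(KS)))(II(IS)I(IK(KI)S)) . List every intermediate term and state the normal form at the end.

Answer: normal form = KK  (in 10 steps)

Reduction:
  start: ISI(I(IK))(I(KK)(KS(KS)))(II(IS)I(IK(KI)S))
  →1  SI(I(IK))(I(KK)(KS(KS)))(II(IS)I(IK(KI)S))
  →2  I(I(KK)(KS(KS)))(I(IK)(I(KK)(KS(KS))))(II(IS)I(IK(KI)S))
  →3  I(KK)(KS(KS))(I(IK)(I(KK)(KS(KS))))(II(IS)I(IK(KI)S))
  →4  KK(KS(KS))(I(IK)(I(KK)(KS(KS))))(II(IS)I(IK(KI)S))
  →5  K(I(IK)(I(KK)(KS(KS))))(II(IS)I(IK(KI)S))
  →6  I(IK)(I(KK)(KS(KS)))
  →7  IK(I(KK)(KS(KS)))
  →8  K(I(KK)(KS(KS)))
  →9  K(KK(KS(KS)))
  →10  KK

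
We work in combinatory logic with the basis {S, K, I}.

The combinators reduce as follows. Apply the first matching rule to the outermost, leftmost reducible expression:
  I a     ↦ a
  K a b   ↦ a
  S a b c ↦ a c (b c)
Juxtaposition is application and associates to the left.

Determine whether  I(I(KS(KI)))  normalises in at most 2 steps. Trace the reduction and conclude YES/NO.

Answer: NO — after 2 steps the term is KS(KI), not yet normal

Reduction:
  start: I(I(KS(KI)))
  →1  I(KS(KI))
  →2  KS(KI)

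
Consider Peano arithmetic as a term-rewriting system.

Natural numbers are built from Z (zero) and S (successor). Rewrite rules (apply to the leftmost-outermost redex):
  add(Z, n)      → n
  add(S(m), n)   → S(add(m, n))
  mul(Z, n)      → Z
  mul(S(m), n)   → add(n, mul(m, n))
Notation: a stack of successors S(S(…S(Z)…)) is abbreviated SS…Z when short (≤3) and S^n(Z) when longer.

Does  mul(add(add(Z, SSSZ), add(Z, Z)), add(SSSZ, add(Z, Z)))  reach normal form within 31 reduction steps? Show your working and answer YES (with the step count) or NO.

  start: mul(add(add(Z, SSSZ), add(Z, Z)), add(SSSZ, add(Z, Z)))
  →1  mul(add(SSSZ, add(Z, Z)), add(SSSZ, add(Z, Z)))
  →2  mul(S(add(SSZ, add(Z, Z))), add(SSSZ, add(Z, Z)))
  →3  add(add(SSSZ, add(Z, Z)), mul(add(SSZ, add(Z, Z)), add(SSSZ, add(Z, Z))))
  →4  add(S(add(SSZ, add(Z, Z))), mul(add(SSZ, add(Z, Z)), add(SSSZ, add(Z, Z))))
  →5  S(add(add(SSZ, add(Z, Z)), mul(add(SSZ, add(Z, Z)), add(SSSZ, add(Z, Z)))))
  →6  S(add(S(add(SZ, add(Z, Z))), mul(add(SSZ, add(Z, Z)), add(SSSZ, add(Z, Z)))))
  →7  S(S(add(add(SZ, add(Z, Z)), mul(add(SSZ, add(Z, Z)), add(SSSZ, add(Z, Z))))))
  →8  S(S(add(S(add(Z, add(Z, Z))), mul(add(SSZ, add(Z, Z)), add(SSSZ, add(Z, Z))))))
  →9  S(S(S(add(add(Z, add(Z, Z)), mul(add(SSZ, add(Z, Z)), add(SSSZ, add(Z, Z)))))))
  →10  S(S(S(add(add(Z, Z), mul(add(SSZ, add(Z, Z)), add(SSSZ, add(Z, Z)))))))
  →11  S(S(S(add(Z, mul(add(SSZ, add(Z, Z)), add(SSSZ, add(Z, Z)))))))
  →12  S(S(S(mul(add(SSZ, add(Z, Z)), add(SSSZ, add(Z, Z))))))
  →13  S(S(S(mul(S(add(SZ, add(Z, Z))), add(SSSZ, add(Z, Z))))))
  →14  S(S(S(add(add(SSSZ, add(Z, Z)), mul(add(SZ, add(Z, Z)), add(SSSZ, add(Z, Z)))))))
  →15  S(S(S(add(S(add(SSZ, add(Z, Z))), mul(add(SZ, add(Z, Z)), add(SSSZ, add(Z, Z)))))))
  →16  S(S(S(S(add(add(SSZ, add(Z, Z)), mul(add(SZ, add(Z, Z)), add(SSSZ, add(Z, Z))))))))
  →17  S(S(S(S(add(S(add(SZ, add(Z, Z))), mul(add(SZ, add(Z, Z)), add(SSSZ, add(Z, Z))))))))
  →18  S(S(S(S(S(add(add(SZ, add(Z, Z)), mul(add(SZ, add(Z, Z)), add(SSSZ, add(Z, Z)))))))))
  →19  S(S(S(S(S(add(S(add(Z, add(Z, Z))), mul(add(SZ, add(Z, Z)), add(SSSZ, add(Z, Z)))))))))
  →20  S(S(S(S(S(S(add(add(Z, add(Z, Z)), mul(add(SZ, add(Z, Z)), add(SSSZ, add(Z, Z))))))))))
  →21  S(S(S(S(S(S(add(add(Z, Z), mul(add(SZ, add(Z, Z)), add(SSSZ, add(Z, Z))))))))))
  →22  S(S(S(S(S(S(add(Z, mul(add(SZ, add(Z, Z)), add(SSSZ, add(Z, Z))))))))))
  →23  S(S(S(S(S(S(mul(add(SZ, add(Z, Z)), add(SSSZ, add(Z, Z)))))))))
  →24  S(S(S(S(S(S(mul(S(add(Z, add(Z, Z))), add(SSSZ, add(Z, Z)))))))))
  →25  S(S(S(S(S(S(add(add(SSSZ, add(Z, Z)), mul(add(Z, add(Z, Z)), add(SSSZ, add(Z, Z))))))))))
  →26  S(S(S(S(S(S(add(S(add(SSZ, add(Z, Z))), mul(add(Z, add(Z, Z)), add(SSSZ, add(Z, Z))))))))))
  →27  S(S(S(S(S(S(S(add(add(SSZ, add(Z, Z)), mul(add(Z, add(Z, Z)), add(SSSZ, add(Z, Z)))))))))))
  →28  S(S(S(S(S(S(S(add(S(add(SZ, add(Z, Z))), mul(add(Z, add(Z, Z)), add(SSSZ, add(Z, Z)))))))))))
  →29  S(S(S(S(S(S(S(S(add(add(SZ, add(Z, Z)), mul(add(Z, add(Z, Z)), add(SSSZ, add(Z, Z))))))))))))
  →30  S(S(S(S(S(S(S(S(add(S(add(Z, add(Z, Z))), mul(add(Z, add(Z, Z)), add(SSSZ, add(Z, Z))))))))))))
  →31  S(S(S(S(S(S(S(S(S(add(add(Z, add(Z, Z)), mul(add(Z, add(Z, Z)), add(SSSZ, add(Z, Z)))))))))))))

Answer: NO — after 31 steps the term is S(S(S(S(S(S(S(S(S(add(add(Z, add(Z, Z)), mul(add(Z, add(Z, Z)), add(SSSZ, add(Z, Z))))))))))))), not yet normal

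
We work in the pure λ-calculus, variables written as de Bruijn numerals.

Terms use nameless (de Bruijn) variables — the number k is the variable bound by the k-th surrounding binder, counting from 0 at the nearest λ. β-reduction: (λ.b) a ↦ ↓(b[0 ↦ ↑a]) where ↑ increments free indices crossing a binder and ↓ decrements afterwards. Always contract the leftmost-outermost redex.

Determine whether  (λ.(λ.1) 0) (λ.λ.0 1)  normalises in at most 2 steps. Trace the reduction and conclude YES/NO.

  start: (λ.(λ.1) 0) (λ.λ.0 1)
  [1] (λ.λ.λ.0 1) (λ.λ.0 1)
  [2] λ.λ.0 1

Answer: YES — reaches normal form λ.λ.0 1 in 2 ≤ 2 steps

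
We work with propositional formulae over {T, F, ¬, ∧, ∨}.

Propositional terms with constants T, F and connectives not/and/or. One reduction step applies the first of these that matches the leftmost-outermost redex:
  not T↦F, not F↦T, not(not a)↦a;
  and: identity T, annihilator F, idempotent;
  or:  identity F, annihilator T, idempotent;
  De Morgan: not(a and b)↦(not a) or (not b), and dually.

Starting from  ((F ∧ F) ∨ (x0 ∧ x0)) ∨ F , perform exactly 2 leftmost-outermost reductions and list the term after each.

  start: ((F ∧ F) ∨ (x0 ∧ x0)) ∨ F
  step 1: (F ∧ F) ∨ (x0 ∧ x0)
  step 2: F ∨ (x0 ∧ x0)

Answer: after 2 steps: F ∨ (x0 ∧ x0)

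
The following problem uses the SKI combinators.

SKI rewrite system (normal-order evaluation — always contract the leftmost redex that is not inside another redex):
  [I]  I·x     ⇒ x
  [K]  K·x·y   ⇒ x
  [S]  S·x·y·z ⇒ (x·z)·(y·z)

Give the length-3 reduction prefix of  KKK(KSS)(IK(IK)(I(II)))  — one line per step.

Answer: after 3 steps: S

Derivation:
  start: KKK(KSS)(IK(IK)(I(II)))
  [1] K(KSS)(IK(IK)(I(II)))
  [2] KSS
  [3] S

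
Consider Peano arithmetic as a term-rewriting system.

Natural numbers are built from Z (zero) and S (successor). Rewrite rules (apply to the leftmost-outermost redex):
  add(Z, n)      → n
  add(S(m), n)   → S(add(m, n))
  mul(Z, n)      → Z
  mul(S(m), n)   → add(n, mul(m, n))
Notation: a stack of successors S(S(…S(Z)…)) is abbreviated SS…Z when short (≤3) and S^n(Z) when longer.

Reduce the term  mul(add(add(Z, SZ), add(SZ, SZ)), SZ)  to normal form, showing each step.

Answer: normal form = SSSZ  (in 15 steps)

Working:
  start: mul(add(add(Z, SZ), add(SZ, SZ)), SZ)
  [1] mul(add(SZ, add(SZ, SZ)), SZ)
  [2] mul(S(add(Z, add(SZ, SZ))), SZ)
  [3] add(SZ, mul(add(Z, add(SZ, SZ)), SZ))
  [4] S(add(Z, mul(add(Z, add(SZ, SZ)), SZ)))
  [5] S(mul(add(Z, add(SZ, SZ)), SZ))
  [6] S(mul(add(SZ, SZ), SZ))
  [7] S(mul(S(add(Z, SZ)), SZ))
  [8] S(add(SZ, mul(add(Z, SZ), SZ)))
  [9] S(S(add(Z, mul(add(Z, SZ), SZ))))
  [10] S(S(mul(add(Z, SZ), SZ)))
  [11] S(S(mul(SZ, SZ)))
  [12] S(S(add(SZ, mul(Z, SZ))))
  [13] S(S(S(add(Z, mul(Z, SZ)))))
  [14] S(S(S(mul(Z, SZ))))
  [15] SSSZ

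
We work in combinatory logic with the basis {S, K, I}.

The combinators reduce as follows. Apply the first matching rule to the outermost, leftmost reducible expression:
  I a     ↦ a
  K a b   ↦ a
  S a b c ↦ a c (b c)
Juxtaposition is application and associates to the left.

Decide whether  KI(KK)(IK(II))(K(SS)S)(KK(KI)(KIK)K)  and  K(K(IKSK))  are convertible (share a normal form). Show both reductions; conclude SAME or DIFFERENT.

Term A:
  start: KI(KK)(IK(II))(K(SS)S)(KK(KI)(KIK)K)
  [1] I(IK(II))(K(SS)S)(KK(KI)(KIK)K)
  [2] IK(II)(K(SS)S)(KK(KI)(KIK)K)
  [3] K(II)(K(SS)S)(KK(KI)(KIK)K)
  [4] II(KK(KI)(KIK)K)
  [5] I(KK(KI)(KIK)K)
  [6] KK(KI)(KIK)K
  [7] K(KIK)K
  [8] KIK
  [9] I

Term B:
  start: K(K(IKSK))
  [1] K(K(KSK))
  [2] K(KS)

Answer: DIFFERENT — A ⇓ I, B ⇓ K(KS)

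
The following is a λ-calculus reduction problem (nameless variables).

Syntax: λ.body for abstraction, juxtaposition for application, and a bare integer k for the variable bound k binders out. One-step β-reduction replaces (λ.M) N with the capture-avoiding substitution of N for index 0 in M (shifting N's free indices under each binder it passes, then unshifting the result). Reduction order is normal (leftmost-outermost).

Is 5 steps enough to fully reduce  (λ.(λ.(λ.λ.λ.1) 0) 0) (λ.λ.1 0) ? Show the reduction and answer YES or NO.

  start: (λ.(λ.(λ.λ.λ.1) 0) 0) (λ.λ.1 0)
  [1] (λ.(λ.λ.λ.1) 0) (λ.λ.1 0)
  [2] (λ.λ.λ.1) (λ.λ.1 0)
  [3] λ.λ.1

Answer: YES — reaches normal form λ.λ.1 in 3 ≤ 5 steps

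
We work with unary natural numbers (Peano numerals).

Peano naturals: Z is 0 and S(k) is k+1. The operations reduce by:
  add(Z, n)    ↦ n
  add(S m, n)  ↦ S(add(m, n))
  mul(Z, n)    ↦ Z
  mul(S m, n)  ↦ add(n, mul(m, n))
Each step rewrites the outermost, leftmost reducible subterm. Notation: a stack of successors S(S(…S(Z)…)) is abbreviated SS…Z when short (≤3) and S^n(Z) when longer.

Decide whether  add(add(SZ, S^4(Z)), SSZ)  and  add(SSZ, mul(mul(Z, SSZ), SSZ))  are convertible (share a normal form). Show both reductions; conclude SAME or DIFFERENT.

Term A:
  start: add(add(SZ, S^4(Z)), SSZ)
  →1  add(S(add(Z, S^4(Z))), SSZ)
  →2  S(add(add(Z, S^4(Z)), SSZ))
  →3  S(add(S^4(Z), SSZ))
  →4  S(S(add(SSSZ, SSZ)))
  →5  S(S(S(add(SSZ, SSZ))))
  →6  S(S(S(S(add(SZ, SSZ)))))
  →7  S(S(S(S(S(add(Z, SSZ))))))
  →8  S^7(Z)

Term B:
  start: add(SSZ, mul(mul(Z, SSZ), SSZ))
  →1  S(add(SZ, mul(mul(Z, SSZ), SSZ)))
  →2  S(S(add(Z, mul(mul(Z, SSZ), SSZ))))
  →3  S(S(mul(mul(Z, SSZ), SSZ)))
  →4  S(S(mul(Z, SSZ)))
  →5  SSZ

Answer: DIFFERENT — A ⇓ S^7(Z), B ⇓ SSZ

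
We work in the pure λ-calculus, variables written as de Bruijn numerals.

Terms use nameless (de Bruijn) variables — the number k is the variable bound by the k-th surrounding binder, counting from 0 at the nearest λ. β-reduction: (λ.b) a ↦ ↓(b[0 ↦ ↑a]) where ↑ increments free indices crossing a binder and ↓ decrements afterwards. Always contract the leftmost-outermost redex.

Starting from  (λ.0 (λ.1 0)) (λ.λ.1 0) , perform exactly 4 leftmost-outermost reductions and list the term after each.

Answer: after 4 steps: λ.λ.1 0

Reduction:
  start: (λ.0 (λ.1 0)) (λ.λ.1 0)
  →1  (λ.λ.1 0) (λ.(λ.λ.1 0) 0)
  →2  λ.(λ.(λ.λ.1 0) 0) 0
  →3  λ.(λ.λ.1 0) 0
  →4  λ.λ.1 0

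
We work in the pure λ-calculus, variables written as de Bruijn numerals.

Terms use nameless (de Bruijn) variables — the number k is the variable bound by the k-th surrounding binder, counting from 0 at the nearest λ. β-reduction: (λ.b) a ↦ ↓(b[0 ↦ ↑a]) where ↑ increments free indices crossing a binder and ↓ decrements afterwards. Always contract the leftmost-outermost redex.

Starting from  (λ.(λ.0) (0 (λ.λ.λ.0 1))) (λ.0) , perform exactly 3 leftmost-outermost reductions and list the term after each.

  start: (λ.(λ.0) (0 (λ.λ.λ.0 1))) (λ.0)
  [1] (λ.0) ((λ.0) (λ.λ.λ.0 1))
  [2] (λ.0) (λ.λ.λ.0 1)
  [3] λ.λ.λ.0 1

Answer: after 3 steps: λ.λ.λ.0 1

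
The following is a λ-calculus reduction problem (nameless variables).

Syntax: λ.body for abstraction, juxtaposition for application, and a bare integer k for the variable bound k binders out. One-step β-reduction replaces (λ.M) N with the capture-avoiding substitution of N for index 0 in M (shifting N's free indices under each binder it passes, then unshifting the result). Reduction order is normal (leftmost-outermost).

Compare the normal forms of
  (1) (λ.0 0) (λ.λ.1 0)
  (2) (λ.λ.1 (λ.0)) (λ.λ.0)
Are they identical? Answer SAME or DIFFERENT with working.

Term A:
  start: (λ.0 0) (λ.λ.1 0)
  →1  (λ.λ.1 0) (λ.λ.1 0)
  →2  λ.(λ.λ.1 0) 0
  →3  λ.λ.1 0

Term B:
  start: (λ.λ.1 (λ.0)) (λ.λ.0)
  →1  λ.(λ.λ.0) (λ.0)
  →2  λ.λ.0

Answer: DIFFERENT — A ⇓ λ.λ.1 0, B ⇓ λ.λ.0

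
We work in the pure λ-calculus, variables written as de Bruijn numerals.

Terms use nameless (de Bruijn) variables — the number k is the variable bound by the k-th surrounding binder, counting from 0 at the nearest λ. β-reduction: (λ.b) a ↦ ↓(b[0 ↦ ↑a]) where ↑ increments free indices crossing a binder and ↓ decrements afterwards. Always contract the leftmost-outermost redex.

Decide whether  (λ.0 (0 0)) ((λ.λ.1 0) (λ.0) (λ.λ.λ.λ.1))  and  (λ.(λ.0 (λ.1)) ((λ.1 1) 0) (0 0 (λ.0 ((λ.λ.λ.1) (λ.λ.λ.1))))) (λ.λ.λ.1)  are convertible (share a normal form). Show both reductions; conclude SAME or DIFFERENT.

Answer: SAME — A ⇓ λ.λ.λ.1, B ⇓ λ.λ.λ.1

Working:
Term A:
  start: (λ.0 (0 0)) ((λ.λ.1 0) (λ.0) (λ.λ.λ.λ.1))
  step 1: (λ.λ.1 0) (λ.0) (λ.λ.λ.λ.1) ((λ.λ.1 0) (λ.0) (λ.λ.λ.λ.1) ((λ.λ.1 0) (λ.0) (λ.λ.λ.λ.1)))
  step 2: (λ.(λ.0) 0) (λ.λ.λ.λ.1) ((λ.λ.1 0) (λ.0) (λ.λ.λ.λ.1) ((λ.λ.1 0) (λ.0) (λ.λ.λ.λ.1)))
  step 3: (λ.0) (λ.λ.λ.λ.1) ((λ.λ.1 0) (λ.0) (λ.λ.λ.λ.1) ((λ.λ.1 0) (λ.0) (λ.λ.λ.λ.1)))
  step 4: (λ.λ.λ.λ.1) ((λ.λ.1 0) (λ.0) (λ.λ.λ.λ.1) ((λ.λ.1 0) (λ.0) (λ.λ.λ.λ.1)))
  step 5: λ.λ.λ.1

Term B:
  start: (λ.(λ.0 (λ.1)) ((λ.1 1) 0) (0 0 (λ.0 ((λ.λ.λ.1) (λ.λ.λ.1))))) (λ.λ.λ.1)
  step 1: (λ.0 (λ.1)) ((λ.(λ.λ.λ.1) (λ.λ.λ.1)) (λ.λ.λ.1)) ((λ.λ.λ.1) (λ.λ.λ.1) (λ.0 ((λ.λ.λ.1) (λ.λ.λ.1))))
  step 2: (λ.(λ.λ.λ.1) (λ.λ.λ.1)) (λ.λ.λ.1) (λ.(λ.(λ.λ.λ.1) (λ.λ.λ.1)) (λ.λ.λ.1)) ((λ.λ.λ.1) (λ.λ.λ.1) (λ.0 ((λ.λ.λ.1) (λ.λ.λ.1))))
  step 3: (λ.λ.λ.1) (λ.λ.λ.1) (λ.(λ.(λ.λ.λ.1) (λ.λ.λ.1)) (λ.λ.λ.1)) ((λ.λ.λ.1) (λ.λ.λ.1) (λ.0 ((λ.λ.λ.1) (λ.λ.λ.1))))
  step 4: (λ.λ.1) (λ.(λ.(λ.λ.λ.1) (λ.λ.λ.1)) (λ.λ.λ.1)) ((λ.λ.λ.1) (λ.λ.λ.1) (λ.0 ((λ.λ.λ.1) (λ.λ.λ.1))))
  step 5: (λ.λ.(λ.(λ.λ.λ.1) (λ.λ.λ.1)) (λ.λ.λ.1)) ((λ.λ.λ.1) (λ.λ.λ.1) (λ.0 ((λ.λ.λ.1) (λ.λ.λ.1))))
  step 6: λ.(λ.(λ.λ.λ.1) (λ.λ.λ.1)) (λ.λ.λ.1)
  step 7: λ.(λ.λ.λ.1) (λ.λ.λ.1)
  step 8: λ.λ.λ.1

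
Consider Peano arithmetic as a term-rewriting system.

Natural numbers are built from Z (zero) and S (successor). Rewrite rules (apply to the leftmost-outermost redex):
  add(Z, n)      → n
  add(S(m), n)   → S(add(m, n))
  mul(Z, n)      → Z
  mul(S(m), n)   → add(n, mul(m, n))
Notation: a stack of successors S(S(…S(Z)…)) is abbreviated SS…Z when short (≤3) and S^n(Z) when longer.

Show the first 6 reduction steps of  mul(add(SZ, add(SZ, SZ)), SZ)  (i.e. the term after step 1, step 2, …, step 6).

Answer: after 6 steps: S(mul(S(add(Z, SZ)), SZ))

Working:
  start: mul(add(SZ, add(SZ, SZ)), SZ)
  →1  mul(S(add(Z, add(SZ, SZ))), SZ)
  →2  add(SZ, mul(add(Z, add(SZ, SZ)), SZ))
  →3  S(add(Z, mul(add(Z, add(SZ, SZ)), SZ)))
  →4  S(mul(add(Z, add(SZ, SZ)), SZ))
  →5  S(mul(add(SZ, SZ), SZ))
  →6  S(mul(S(add(Z, SZ)), SZ))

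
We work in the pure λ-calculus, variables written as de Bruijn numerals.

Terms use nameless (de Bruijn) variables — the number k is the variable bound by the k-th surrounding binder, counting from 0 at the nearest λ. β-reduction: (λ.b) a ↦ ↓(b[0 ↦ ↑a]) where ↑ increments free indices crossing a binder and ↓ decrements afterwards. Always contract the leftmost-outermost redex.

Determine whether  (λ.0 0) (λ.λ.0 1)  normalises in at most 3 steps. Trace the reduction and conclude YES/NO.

Answer: YES — reaches normal form λ.0 (λ.λ.0 1) in 2 ≤ 3 steps

Reduction:
  start: (λ.0 0) (λ.λ.0 1)
  [1] (λ.λ.0 1) (λ.λ.0 1)
  [2] λ.0 (λ.λ.0 1)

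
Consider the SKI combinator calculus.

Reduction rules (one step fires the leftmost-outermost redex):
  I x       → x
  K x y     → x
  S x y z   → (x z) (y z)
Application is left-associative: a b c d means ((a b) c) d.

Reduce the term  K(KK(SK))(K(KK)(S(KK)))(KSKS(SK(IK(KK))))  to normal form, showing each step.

  start: K(KK(SK))(K(KK)(S(KK)))(KSKS(SK(IK(KK))))
  →1  KK(SK)(KSKS(SK(IK(KK))))
  →2  K(KSKS(SK(IK(KK))))
  →3  K(SS(SK(IK(KK))))
  →4  K(SS(SK(K(KK))))

Answer: normal form = K(SS(SK(K(KK))))  (in 4 steps)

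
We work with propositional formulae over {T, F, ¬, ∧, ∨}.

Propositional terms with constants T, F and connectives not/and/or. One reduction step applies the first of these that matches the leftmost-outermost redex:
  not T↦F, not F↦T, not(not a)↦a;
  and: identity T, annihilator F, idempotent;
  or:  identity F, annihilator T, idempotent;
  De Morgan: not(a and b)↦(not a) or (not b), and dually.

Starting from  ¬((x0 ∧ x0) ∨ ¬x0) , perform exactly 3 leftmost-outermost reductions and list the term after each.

  start: ¬((x0 ∧ x0) ∨ ¬x0)
  →1  ¬(x0 ∧ x0) ∧ ¬¬x0
  →2  (¬x0 ∨ ¬x0) ∧ ¬¬x0
  →3  ¬x0 ∧ ¬¬x0

Answer: after 3 steps: ¬x0 ∧ ¬¬x0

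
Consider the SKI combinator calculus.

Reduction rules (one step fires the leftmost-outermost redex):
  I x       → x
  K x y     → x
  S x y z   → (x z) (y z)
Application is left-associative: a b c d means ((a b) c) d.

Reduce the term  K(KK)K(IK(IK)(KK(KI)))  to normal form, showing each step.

  start: K(KK)K(IK(IK)(KK(KI)))
  step 1: KK(IK(IK)(KK(KI)))
  step 2: K

Answer: normal form = K  (in 2 steps)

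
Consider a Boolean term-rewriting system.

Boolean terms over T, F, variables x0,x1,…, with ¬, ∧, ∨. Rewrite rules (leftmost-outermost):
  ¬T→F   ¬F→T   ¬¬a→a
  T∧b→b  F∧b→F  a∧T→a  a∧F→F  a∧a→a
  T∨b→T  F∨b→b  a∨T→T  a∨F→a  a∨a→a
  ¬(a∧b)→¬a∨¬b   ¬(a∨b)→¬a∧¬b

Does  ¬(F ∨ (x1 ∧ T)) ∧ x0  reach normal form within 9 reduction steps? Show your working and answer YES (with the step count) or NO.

  start: ¬(F ∨ (x1 ∧ T)) ∧ x0
  [1] (¬F ∧ ¬(x1 ∧ T)) ∧ x0
  [2] (T ∧ ¬(x1 ∧ T)) ∧ x0
  [3] ¬(x1 ∧ T) ∧ x0
  [4] (¬x1 ∨ ¬T) ∧ x0
  [5] (¬x1 ∨ F) ∧ x0
  [6] ¬x1 ∧ x0

Answer: YES — reaches normal form ¬x1 ∧ x0 in 6 ≤ 9 steps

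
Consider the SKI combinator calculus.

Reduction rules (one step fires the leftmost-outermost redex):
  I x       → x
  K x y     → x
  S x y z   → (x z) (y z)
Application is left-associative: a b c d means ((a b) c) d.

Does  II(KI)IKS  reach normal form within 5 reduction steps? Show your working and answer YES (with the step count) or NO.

Answer: YES — reaches normal form KS in 4 ≤ 5 steps

Derivation:
  start: II(KI)IKS
  [1] I(KI)IKS
  [2] KIIKS
  [3] IKS
  [4] KS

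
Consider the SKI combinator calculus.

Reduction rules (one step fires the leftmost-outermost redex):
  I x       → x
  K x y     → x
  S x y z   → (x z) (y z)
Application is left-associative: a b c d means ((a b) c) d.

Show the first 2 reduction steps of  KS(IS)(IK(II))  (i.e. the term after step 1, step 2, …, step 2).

Answer: after 2 steps: S(K(II))

Derivation:
  start: KS(IS)(IK(II))
  →1  S(IK(II))
  →2  S(K(II))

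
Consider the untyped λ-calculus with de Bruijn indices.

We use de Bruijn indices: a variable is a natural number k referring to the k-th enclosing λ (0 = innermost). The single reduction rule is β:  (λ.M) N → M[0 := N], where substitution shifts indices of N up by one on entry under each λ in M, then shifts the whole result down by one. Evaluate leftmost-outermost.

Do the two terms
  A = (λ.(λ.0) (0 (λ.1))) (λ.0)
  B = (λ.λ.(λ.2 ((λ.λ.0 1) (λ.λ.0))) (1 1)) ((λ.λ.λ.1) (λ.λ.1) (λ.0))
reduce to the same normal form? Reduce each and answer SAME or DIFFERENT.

Answer: SAME — A ⇓ λ.λ.0, B ⇓ λ.λ.0

Working:
Term A:
  start: (λ.(λ.0) (0 (λ.1))) (λ.0)
  →1  (λ.0) ((λ.0) (λ.λ.0))
  →2  (λ.0) (λ.λ.0)
  →3  λ.λ.0

Term B:
  start: (λ.λ.(λ.2 ((λ.λ.0 1) (λ.λ.0))) (1 1)) ((λ.λ.λ.1) (λ.λ.1) (λ.0))
  →1  λ.(λ.(λ.λ.λ.1) (λ.λ.1) (λ.0) ((λ.λ.0 1) (λ.λ.0))) ((λ.λ.λ.1) (λ.λ.1) (λ.0) ((λ.λ.λ.1) (λ.λ.1) (λ.0)))
  →2  λ.(λ.λ.λ.1) (λ.λ.1) (λ.0) ((λ.λ.0 1) (λ.λ.0))
  →3  λ.(λ.λ.1) (λ.0) ((λ.λ.0 1) (λ.λ.0))
  →4  λ.(λ.λ.0) ((λ.λ.0 1) (λ.λ.0))
  →5  λ.λ.0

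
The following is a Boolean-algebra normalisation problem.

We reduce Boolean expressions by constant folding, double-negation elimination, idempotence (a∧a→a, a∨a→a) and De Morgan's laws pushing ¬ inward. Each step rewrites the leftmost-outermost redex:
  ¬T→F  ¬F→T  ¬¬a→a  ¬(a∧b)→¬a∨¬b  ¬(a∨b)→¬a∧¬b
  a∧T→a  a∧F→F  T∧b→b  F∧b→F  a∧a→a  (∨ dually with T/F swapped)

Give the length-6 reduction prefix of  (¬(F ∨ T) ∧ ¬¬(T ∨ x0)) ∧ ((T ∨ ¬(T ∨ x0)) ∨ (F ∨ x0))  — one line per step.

Answer: after 6 steps: F

Working:
  start: (¬(F ∨ T) ∧ ¬¬(T ∨ x0)) ∧ ((T ∨ ¬(T ∨ x0)) ∨ (F ∨ x0))
  →1  ((¬F ∧ ¬T) ∧ ¬¬(T ∨ x0)) ∧ ((T ∨ ¬(T ∨ x0)) ∨ (F ∨ x0))
  →2  ((T ∧ ¬T) ∧ ¬¬(T ∨ x0)) ∧ ((T ∨ ¬(T ∨ x0)) ∨ (F ∨ x0))
  →3  (¬T ∧ ¬¬(T ∨ x0)) ∧ ((T ∨ ¬(T ∨ x0)) ∨ (F ∨ x0))
  →4  (F ∧ ¬¬(T ∨ x0)) ∧ ((T ∨ ¬(T ∨ x0)) ∨ (F ∨ x0))
  →5  F ∧ ((T ∨ ¬(T ∨ x0)) ∨ (F ∨ x0))
  →6  F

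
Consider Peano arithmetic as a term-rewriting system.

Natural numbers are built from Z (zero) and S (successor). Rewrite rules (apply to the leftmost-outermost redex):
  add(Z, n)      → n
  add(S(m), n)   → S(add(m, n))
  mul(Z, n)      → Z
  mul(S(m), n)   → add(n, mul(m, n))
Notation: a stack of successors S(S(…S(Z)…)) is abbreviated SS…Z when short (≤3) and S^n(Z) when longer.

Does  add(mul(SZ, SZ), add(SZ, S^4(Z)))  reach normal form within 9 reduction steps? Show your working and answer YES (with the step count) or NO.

  start: add(mul(SZ, SZ), add(SZ, S^4(Z)))
  step 1: add(add(SZ, mul(Z, SZ)), add(SZ, S^4(Z)))
  step 2: add(S(add(Z, mul(Z, SZ))), add(SZ, S^4(Z)))
  step 3: S(add(add(Z, mul(Z, SZ)), add(SZ, S^4(Z))))
  step 4: S(add(mul(Z, SZ), add(SZ, S^4(Z))))
  step 5: S(add(Z, add(SZ, S^4(Z))))
  step 6: S(add(SZ, S^4(Z)))
  step 7: S(S(add(Z, S^4(Z))))
  step 8: S^6(Z)

Answer: YES — reaches normal form S^6(Z) in 8 ≤ 9 steps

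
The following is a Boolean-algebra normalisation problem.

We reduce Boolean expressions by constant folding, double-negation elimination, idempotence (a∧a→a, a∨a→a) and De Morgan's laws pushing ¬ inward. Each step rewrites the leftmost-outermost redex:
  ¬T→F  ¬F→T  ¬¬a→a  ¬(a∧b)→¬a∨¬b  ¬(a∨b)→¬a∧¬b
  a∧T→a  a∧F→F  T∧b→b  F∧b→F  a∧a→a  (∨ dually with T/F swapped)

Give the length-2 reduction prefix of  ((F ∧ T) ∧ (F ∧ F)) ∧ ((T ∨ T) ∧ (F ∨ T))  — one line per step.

Answer: after 2 steps: F ∧ ((T ∨ T) ∧ (F ∨ T))

Derivation:
  start: ((F ∧ T) ∧ (F ∧ F)) ∧ ((T ∨ T) ∧ (F ∨ T))
  step 1: (F ∧ (F ∧ F)) ∧ ((T ∨ T) ∧ (F ∨ T))
  step 2: F ∧ ((T ∨ T) ∧ (F ∨ T))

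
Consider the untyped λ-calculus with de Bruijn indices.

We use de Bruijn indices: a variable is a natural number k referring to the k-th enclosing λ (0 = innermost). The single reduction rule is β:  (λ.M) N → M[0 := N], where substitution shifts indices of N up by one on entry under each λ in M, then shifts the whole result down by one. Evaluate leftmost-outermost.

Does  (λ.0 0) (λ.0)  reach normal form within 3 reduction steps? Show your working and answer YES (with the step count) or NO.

Answer: YES — reaches normal form λ.0 in 2 ≤ 3 steps

Derivation:
  start: (λ.0 0) (λ.0)
  →1  (λ.0) (λ.0)
  →2  λ.0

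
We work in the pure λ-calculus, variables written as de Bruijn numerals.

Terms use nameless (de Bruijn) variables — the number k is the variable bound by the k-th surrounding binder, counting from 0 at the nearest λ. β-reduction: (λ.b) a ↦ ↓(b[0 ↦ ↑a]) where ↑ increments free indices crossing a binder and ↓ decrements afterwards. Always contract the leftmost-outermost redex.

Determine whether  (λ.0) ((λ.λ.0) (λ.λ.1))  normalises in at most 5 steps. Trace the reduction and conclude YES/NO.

Answer: YES — reaches normal form λ.0 in 2 ≤ 5 steps

Working:
  start: (λ.0) ((λ.λ.0) (λ.λ.1))
  step 1: (λ.λ.0) (λ.λ.1)
  step 2: λ.0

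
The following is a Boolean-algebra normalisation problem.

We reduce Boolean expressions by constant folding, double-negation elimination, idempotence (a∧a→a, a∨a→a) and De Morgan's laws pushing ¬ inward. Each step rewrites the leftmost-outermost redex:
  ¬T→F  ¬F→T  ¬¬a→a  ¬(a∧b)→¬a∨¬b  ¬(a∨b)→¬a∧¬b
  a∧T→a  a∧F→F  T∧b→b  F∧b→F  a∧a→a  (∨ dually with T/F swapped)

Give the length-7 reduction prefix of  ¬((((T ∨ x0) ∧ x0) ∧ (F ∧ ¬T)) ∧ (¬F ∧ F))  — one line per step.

Answer: after 7 steps: (¬x0 ∨ ¬(F ∧ ¬T)) ∨ ¬(¬F ∧ F)

Reduction:
  start: ¬((((T ∨ x0) ∧ x0) ∧ (F ∧ ¬T)) ∧ (¬F ∧ F))
  →1  ¬(((T ∨ x0) ∧ x0) ∧ (F ∧ ¬T)) ∨ ¬(¬F ∧ F)
  →2  (¬((T ∨ x0) ∧ x0) ∨ ¬(F ∧ ¬T)) ∨ ¬(¬F ∧ F)
  →3  ((¬(T ∨ x0) ∨ ¬x0) ∨ ¬(F ∧ ¬T)) ∨ ¬(¬F ∧ F)
  →4  (((¬T ∧ ¬x0) ∨ ¬x0) ∨ ¬(F ∧ ¬T)) ∨ ¬(¬F ∧ F)
  →5  (((F ∧ ¬x0) ∨ ¬x0) ∨ ¬(F ∧ ¬T)) ∨ ¬(¬F ∧ F)
  →6  ((F ∨ ¬x0) ∨ ¬(F ∧ ¬T)) ∨ ¬(¬F ∧ F)
  →7  (¬x0 ∨ ¬(F ∧ ¬T)) ∨ ¬(¬F ∧ F)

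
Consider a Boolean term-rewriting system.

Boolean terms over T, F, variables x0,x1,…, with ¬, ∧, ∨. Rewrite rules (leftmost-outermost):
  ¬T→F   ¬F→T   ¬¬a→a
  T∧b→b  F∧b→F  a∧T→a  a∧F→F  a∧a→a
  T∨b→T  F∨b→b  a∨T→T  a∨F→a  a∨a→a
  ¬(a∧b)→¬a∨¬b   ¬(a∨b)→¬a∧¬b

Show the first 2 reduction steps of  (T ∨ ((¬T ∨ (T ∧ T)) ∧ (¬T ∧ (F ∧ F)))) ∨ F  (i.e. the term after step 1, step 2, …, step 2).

  start: (T ∨ ((¬T ∨ (T ∧ T)) ∧ (¬T ∧ (F ∧ F)))) ∨ F
  [1] T ∨ ((¬T ∨ (T ∧ T)) ∧ (¬T ∧ (F ∧ F)))
  [2] T

Answer: after 2 steps: T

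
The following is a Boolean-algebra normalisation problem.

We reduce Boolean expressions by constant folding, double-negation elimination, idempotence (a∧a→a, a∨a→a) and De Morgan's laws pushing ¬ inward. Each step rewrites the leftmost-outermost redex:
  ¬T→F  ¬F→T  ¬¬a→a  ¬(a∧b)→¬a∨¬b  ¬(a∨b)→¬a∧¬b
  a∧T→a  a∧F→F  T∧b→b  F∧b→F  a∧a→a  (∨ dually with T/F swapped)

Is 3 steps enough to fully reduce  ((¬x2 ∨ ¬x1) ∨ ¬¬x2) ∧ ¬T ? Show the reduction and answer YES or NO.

  start: ((¬x2 ∨ ¬x1) ∨ ¬¬x2) ∧ ¬T
  step 1: ((¬x2 ∨ ¬x1) ∨ x2) ∧ ¬T
  step 2: ((¬x2 ∨ ¬x1) ∨ x2) ∧ F
  step 3: F

Answer: YES — reaches normal form F in 3 ≤ 3 steps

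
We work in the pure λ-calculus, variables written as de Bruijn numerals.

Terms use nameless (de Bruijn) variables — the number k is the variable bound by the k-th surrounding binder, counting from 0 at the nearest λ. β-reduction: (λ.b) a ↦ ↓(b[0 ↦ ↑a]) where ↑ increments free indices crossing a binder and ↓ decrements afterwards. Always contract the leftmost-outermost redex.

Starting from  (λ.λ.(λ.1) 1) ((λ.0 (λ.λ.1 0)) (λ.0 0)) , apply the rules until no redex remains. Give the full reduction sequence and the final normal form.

Answer: normal form = λ.0  (in 2 steps)

Working:
  start: (λ.λ.(λ.1) 1) ((λ.0 (λ.λ.1 0)) (λ.0 0))
  [1] λ.(λ.1) ((λ.0 (λ.λ.1 0)) (λ.0 0))
  [2] λ.0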